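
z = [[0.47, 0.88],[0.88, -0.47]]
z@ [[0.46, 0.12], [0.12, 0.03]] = [[0.32, 0.08], [0.35, 0.09]]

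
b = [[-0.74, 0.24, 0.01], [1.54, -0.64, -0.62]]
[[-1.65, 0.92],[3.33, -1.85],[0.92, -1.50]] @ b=[[2.64, -0.98, -0.59], [-5.31, 1.98, 1.18], [-2.99, 1.18, 0.94]]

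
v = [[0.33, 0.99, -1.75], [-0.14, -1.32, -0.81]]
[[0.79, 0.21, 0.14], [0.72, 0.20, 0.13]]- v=[[0.46, -0.78, 1.89],[0.86, 1.52, 0.94]]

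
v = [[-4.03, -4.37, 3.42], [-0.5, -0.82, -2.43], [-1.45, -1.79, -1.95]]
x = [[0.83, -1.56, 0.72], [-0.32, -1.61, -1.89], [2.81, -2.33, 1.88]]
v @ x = [[7.66, 5.35, 11.79],[-6.98, 7.76, -3.38],[-6.11, 9.69, -1.33]]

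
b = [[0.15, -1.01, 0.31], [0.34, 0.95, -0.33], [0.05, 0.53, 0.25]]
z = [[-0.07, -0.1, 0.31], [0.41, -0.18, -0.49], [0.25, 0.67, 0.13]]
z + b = [[0.08, -1.11, 0.62], [0.75, 0.77, -0.82], [0.30, 1.2, 0.38]]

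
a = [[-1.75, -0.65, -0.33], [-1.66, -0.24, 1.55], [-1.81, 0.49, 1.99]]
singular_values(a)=[3.68, 1.62, 0.38]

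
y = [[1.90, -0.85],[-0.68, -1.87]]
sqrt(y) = [[(1.38+0.05j), -0.30+0.30j],[(-0.24+0.24j), (0.05+1.37j)]]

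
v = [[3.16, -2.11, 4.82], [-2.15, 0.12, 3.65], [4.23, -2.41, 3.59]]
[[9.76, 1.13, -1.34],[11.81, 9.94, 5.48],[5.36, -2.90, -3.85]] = v@[[-0.7, -2.01, -0.93], [0.72, -0.03, 1.32], [2.80, 1.54, 0.91]]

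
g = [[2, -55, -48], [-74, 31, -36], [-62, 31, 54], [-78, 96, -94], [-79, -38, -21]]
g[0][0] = 2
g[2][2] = 54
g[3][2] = -94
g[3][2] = -94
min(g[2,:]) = -62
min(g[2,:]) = -62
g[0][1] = -55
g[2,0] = -62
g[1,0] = -74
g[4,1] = -38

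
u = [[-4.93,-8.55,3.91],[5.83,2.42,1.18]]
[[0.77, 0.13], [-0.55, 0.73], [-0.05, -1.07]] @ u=[[-3.04, -6.27, 3.16], [6.97, 6.47, -1.29], [-5.99, -2.16, -1.46]]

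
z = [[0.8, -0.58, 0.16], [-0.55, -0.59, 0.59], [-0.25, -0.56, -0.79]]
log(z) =[[0.0, -0.07, 0.83],  [0.07, 0.00, 2.34],  [-0.83, -2.34, -0.0]]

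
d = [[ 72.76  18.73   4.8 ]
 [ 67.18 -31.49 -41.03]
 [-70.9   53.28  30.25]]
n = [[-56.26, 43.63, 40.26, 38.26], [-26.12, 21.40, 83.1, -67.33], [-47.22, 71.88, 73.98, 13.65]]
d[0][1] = 18.73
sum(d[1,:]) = -5.339999999999989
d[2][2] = 30.25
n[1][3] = -67.33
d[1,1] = -31.49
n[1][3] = -67.33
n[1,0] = -26.12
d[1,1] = -31.49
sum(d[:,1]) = 40.52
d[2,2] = 30.25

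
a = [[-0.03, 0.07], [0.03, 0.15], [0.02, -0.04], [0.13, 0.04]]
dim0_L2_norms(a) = [0.14, 0.17]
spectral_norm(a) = 0.18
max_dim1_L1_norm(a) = 0.18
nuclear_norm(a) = 0.31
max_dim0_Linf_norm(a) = 0.15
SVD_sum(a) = [[0.02, 0.05], [0.06, 0.13], [-0.01, -0.03], [0.04, 0.08]] + [[-0.05, 0.02],[-0.03, 0.02],[0.03, -0.01],[0.09, -0.04]]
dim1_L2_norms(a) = [0.08, 0.15, 0.04, 0.14]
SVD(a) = [[-0.28, 0.45],  [-0.81, 0.28],  [0.15, -0.28],  [-0.5, -0.80]] @ diag([0.18372586947124883, 0.12627274007890082]) @ [[-0.42, -0.91], [-0.91, 0.42]]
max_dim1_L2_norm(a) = 0.15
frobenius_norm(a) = 0.22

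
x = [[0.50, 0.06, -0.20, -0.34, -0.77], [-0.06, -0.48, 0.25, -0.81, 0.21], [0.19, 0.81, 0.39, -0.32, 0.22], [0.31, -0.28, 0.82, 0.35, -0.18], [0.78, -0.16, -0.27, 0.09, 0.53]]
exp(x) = [[1.07, 0.08, -0.32, -0.49, -1.11],  [-0.07, 0.68, -0.15, -0.78, 0.35],  [0.28, 0.81, 1.21, -0.84, 0.39],  [0.44, 0.13, 1.12, 1.16, -0.32],  [1.14, -0.28, -0.48, 0.11, 1.13]]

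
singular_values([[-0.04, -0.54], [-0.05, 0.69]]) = [0.88, 0.06]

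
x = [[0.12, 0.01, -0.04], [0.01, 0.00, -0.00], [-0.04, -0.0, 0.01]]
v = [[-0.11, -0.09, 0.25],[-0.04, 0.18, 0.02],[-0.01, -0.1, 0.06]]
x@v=[[-0.01, -0.00, 0.03], [-0.00, -0.0, 0.00], [0.00, 0.00, -0.01]]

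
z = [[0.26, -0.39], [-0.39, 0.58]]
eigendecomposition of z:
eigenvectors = [[-0.83, 0.56], [-0.56, -0.83]]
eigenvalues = [-0.0, 0.84]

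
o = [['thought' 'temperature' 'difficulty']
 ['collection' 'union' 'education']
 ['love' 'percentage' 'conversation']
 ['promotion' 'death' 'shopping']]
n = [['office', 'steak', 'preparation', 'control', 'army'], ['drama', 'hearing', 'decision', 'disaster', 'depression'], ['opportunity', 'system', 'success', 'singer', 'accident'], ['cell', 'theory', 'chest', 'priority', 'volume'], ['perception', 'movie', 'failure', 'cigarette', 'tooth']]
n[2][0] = 'opportunity'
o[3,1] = 'death'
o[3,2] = 'shopping'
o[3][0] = 'promotion'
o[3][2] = 'shopping'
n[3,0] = 'cell'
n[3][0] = 'cell'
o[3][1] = 'death'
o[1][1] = 'union'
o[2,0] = 'love'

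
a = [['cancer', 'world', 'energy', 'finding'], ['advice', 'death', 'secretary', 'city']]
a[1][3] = 'city'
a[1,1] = 'death'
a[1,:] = ['advice', 'death', 'secretary', 'city']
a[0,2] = 'energy'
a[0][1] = 'world'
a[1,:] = ['advice', 'death', 'secretary', 'city']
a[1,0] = 'advice'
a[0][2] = 'energy'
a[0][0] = 'cancer'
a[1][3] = 'city'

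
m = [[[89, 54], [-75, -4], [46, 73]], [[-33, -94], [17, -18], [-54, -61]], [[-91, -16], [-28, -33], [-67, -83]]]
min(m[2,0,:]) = -91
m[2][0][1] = -16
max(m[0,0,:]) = 89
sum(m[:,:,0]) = -196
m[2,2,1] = -83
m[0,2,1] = 73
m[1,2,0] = -54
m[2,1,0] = -28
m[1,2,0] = -54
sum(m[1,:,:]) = -243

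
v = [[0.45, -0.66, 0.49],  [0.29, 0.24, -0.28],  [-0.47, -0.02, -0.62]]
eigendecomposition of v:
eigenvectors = [[-0.78+0.00j, -0.78-0.00j, (-0.18+0j)], [(0.03+0.53j), (0.03-0.53j), (0.39+0j)], [0.28-0.19j, 0.28+0.19j, (0.9+0j)]]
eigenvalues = [(0.3+0.57j), (0.3-0.57j), (-0.53+0j)]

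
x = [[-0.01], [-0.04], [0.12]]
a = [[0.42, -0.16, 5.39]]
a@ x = [[0.65]]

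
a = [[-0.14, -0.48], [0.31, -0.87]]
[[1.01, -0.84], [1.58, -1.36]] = a @ [[-0.43, 0.29], [-1.97, 1.67]]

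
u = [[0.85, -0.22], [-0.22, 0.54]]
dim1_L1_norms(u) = [1.07, 0.76]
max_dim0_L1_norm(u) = 1.07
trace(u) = 1.39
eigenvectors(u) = [[0.89, 0.46],[-0.46, 0.89]]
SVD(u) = [[-0.89, 0.46],[0.46, 0.89]] @ diag([0.9641189328159578, 0.42588106718404223]) @ [[-0.89, 0.46], [0.46, 0.89]]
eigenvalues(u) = [0.96, 0.43]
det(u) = 0.41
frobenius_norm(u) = 1.05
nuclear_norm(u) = 1.39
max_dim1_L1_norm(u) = 1.07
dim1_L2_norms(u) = [0.88, 0.58]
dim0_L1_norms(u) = [1.07, 0.76]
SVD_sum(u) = [[0.76, -0.39],[-0.39, 0.20]] + [[0.09, 0.17], [0.17, 0.34]]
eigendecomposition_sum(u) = [[0.76, -0.39],[-0.39, 0.20]] + [[0.09, 0.17], [0.17, 0.34]]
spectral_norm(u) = 0.96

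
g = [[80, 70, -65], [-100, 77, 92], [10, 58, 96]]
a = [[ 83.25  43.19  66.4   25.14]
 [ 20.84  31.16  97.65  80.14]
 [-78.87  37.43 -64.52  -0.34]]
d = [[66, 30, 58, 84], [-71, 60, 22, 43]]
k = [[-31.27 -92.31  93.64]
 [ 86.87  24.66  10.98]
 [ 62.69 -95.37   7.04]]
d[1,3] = 43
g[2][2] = 96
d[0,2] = 58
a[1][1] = 31.16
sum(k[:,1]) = -163.02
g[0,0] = 80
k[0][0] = -31.27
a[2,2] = -64.52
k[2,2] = 7.04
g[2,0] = 10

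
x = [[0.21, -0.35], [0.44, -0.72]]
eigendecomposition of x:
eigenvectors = [[0.85, 0.44],[0.52, 0.9]]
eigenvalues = [-0.01, -0.5]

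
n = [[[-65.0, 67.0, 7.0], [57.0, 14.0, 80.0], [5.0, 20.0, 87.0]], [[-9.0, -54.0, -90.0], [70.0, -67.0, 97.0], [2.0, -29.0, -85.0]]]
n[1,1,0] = 70.0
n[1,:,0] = [-9.0, 70.0, 2.0]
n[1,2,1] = -29.0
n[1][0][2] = -90.0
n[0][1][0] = 57.0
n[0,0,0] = -65.0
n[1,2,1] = -29.0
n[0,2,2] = 87.0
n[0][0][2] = 7.0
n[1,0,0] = -9.0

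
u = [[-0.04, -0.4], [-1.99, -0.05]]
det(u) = -0.79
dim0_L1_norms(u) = [2.03, 0.45]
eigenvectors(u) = [[0.41, 0.41],[-0.91, 0.91]]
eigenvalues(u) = [0.85, -0.94]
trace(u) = -0.09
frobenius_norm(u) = 2.03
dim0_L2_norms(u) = [1.99, 0.4]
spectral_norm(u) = 1.99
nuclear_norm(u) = 2.39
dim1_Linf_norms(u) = [0.4, 1.99]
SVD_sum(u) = [[-0.05, -0.00], [-1.99, -0.06]] + [[0.01, -0.4], [-0.00, 0.01]]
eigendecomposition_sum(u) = [[0.43,-0.19], [-0.94,0.42]] + [[-0.47, -0.21], [-1.05, -0.47]]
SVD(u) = [[-0.03, -1.00], [-1.00, 0.03]] @ diag([1.9912830266044852, 0.3987378938060455]) @ [[1.0, 0.03], [-0.03, 1.0]]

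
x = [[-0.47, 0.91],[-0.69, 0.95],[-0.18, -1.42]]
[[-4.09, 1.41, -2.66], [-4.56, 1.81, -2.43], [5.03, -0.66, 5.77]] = x@[[1.47, -1.68, -1.77], [-3.73, 0.68, -3.84]]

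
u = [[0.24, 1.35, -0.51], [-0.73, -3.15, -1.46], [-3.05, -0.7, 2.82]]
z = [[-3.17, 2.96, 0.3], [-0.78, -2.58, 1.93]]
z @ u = [[-3.84, -13.81, -1.86], [-4.19, 5.72, 9.61]]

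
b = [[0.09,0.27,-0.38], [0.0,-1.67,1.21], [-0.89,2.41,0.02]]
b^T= [[0.09, 0.00, -0.89], [0.27, -1.67, 2.41], [-0.38, 1.21, 0.02]]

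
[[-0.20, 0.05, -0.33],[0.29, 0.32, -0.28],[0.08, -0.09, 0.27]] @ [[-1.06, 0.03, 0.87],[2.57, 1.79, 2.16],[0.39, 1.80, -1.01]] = [[0.21, -0.51, 0.27], [0.41, 0.08, 1.23], [-0.21, 0.33, -0.40]]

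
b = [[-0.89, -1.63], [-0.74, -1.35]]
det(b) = -0.005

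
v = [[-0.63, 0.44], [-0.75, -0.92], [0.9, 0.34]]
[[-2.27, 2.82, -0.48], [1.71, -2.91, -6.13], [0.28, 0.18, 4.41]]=v@[[1.47,-1.44,3.45], [-3.06,4.34,3.85]]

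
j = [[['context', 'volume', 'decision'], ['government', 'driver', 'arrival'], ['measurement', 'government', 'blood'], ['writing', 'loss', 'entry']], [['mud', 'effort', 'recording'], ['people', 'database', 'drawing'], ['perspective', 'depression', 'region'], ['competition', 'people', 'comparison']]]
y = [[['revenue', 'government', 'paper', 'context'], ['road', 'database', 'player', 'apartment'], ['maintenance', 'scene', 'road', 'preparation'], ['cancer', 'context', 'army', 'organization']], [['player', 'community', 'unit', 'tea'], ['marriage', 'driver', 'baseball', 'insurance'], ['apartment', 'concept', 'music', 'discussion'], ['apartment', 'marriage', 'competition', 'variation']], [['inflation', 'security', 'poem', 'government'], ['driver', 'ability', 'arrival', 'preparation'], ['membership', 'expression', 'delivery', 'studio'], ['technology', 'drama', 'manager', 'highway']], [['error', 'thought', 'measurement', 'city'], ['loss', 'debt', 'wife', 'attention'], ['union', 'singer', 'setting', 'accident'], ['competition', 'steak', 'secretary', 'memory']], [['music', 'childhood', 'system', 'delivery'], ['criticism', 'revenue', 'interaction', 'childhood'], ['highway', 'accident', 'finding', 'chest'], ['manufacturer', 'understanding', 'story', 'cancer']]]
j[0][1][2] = 'arrival'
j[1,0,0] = 'mud'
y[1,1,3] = 'insurance'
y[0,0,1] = 'government'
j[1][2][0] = 'perspective'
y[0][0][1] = 'government'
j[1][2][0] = 'perspective'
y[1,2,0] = 'apartment'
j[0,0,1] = 'volume'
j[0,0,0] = 'context'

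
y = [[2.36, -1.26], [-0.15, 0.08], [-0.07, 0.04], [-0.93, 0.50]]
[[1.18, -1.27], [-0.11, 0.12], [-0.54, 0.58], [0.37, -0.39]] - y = [[-1.18, -0.01], [0.04, 0.04], [-0.47, 0.54], [1.3, -0.89]]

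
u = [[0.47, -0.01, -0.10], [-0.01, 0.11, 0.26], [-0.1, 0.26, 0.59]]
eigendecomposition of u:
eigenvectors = [[0.34, -0.94, 0.07],  [-0.36, -0.2, -0.91],  [-0.87, -0.28, 0.41]]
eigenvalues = [0.74, 0.44, -0.01]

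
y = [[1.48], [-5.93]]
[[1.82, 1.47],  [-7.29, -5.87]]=y @ [[1.23, 0.99]]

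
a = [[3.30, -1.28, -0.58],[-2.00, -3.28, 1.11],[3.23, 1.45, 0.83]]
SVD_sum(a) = [[2.16, 1.07, -0.19], [-2.97, -1.47, 0.26], [3.09, 1.54, -0.27]] + [[1.15, -2.28, 0.25], [0.95, -1.88, 0.2], [0.11, -0.22, 0.02]] + [[-0.02, -0.08, -0.64],[0.02, 0.08, 0.65],[0.03, 0.13, 1.07]]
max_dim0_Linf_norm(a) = 3.3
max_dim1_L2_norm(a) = 4.0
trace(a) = 0.85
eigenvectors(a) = [[(-0.13+0j), (-0.43-0.22j), -0.43+0.22j], [-0.92+0.00j, -0.01+0.08j, (-0.01-0.08j)], [0.36+0.00j, (-0.87+0j), (-0.87-0j)]]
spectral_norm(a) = 5.38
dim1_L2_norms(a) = [3.59, 4.0, 3.64]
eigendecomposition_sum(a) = [[-0.18-0.00j,-0.51-0.00j,(0.1-0j)], [-1.27-0.00j,(-3.56-0j),(0.67-0j)], [(0.5+0j),1.41+0.00j,-0.26+0.00j]] + [[(1.74-1.76j), (-0.38+0.78j), -0.34+1.32j],[-0.37-0.17j, 0.14+0.02j, (0.22-0.02j)],[(1.36-4.3j), 0.02+1.58j, 0.55+2.42j]] + [[(1.74+1.76j), (-0.38-0.78j), -0.34-1.32j],[(-0.37+0.17j), 0.14-0.02j, 0.22+0.02j],[1.36+4.30j, 0.02-1.58j, 0.55-2.42j]]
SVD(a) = [[-0.45,-0.77,-0.45],[0.62,-0.64,0.46],[-0.64,-0.07,0.76]] @ diag([5.3789078891857285, 3.3365495413563693, 1.4192910475762714]) @ [[-0.89,-0.44,0.08],[-0.45,0.89,-0.10],[0.03,0.12,0.99]]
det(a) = -25.47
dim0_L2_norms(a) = [5.03, 3.81, 1.5]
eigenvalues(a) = [(-4.01+0j), (2.43+0.68j), (2.43-0.68j)]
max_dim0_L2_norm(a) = 5.03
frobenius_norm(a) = 6.49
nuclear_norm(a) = 10.13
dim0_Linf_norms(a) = [3.3, 3.28, 1.11]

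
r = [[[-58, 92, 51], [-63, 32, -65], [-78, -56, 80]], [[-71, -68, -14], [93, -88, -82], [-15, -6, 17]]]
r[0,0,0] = -58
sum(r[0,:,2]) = 66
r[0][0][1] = 92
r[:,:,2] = [[51, -65, 80], [-14, -82, 17]]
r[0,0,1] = 92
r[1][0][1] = -68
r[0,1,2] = -65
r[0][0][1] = 92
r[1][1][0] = 93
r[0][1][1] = 32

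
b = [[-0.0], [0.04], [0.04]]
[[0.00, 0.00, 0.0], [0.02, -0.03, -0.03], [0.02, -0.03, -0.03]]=b @ [[0.60, -0.85, -0.65]]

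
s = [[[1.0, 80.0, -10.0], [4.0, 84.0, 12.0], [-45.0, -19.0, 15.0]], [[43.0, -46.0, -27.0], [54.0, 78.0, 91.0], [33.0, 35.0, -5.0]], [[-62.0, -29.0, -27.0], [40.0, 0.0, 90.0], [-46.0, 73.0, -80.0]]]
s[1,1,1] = 78.0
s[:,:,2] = [[-10.0, 12.0, 15.0], [-27.0, 91.0, -5.0], [-27.0, 90.0, -80.0]]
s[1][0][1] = -46.0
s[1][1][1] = 78.0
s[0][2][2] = 15.0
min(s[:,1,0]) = 4.0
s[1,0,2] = -27.0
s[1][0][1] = -46.0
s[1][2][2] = -5.0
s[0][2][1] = -19.0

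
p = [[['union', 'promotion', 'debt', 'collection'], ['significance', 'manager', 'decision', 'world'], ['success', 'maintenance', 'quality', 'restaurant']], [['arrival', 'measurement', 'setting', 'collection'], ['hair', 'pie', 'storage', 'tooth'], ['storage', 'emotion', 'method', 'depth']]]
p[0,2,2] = 'quality'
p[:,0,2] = ['debt', 'setting']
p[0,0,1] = 'promotion'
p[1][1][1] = 'pie'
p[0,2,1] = 'maintenance'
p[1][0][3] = 'collection'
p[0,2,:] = ['success', 'maintenance', 'quality', 'restaurant']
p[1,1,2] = 'storage'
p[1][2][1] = 'emotion'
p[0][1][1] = 'manager'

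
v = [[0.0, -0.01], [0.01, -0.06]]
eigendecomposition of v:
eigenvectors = [[0.99,0.17],[0.17,0.99]]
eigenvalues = [-0.0, -0.06]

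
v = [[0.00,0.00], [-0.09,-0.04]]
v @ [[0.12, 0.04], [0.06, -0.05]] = [[0.00, 0.0], [-0.01, -0.0]]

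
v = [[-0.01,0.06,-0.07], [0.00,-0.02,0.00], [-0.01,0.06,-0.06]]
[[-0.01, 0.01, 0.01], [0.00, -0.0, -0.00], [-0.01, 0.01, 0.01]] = v @ [[0.04, -0.11, -0.04],[-0.09, 0.09, 0.06],[0.06, 0.00, -0.02]]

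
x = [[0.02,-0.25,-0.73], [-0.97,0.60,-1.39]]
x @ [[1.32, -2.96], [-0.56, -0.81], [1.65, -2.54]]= [[-1.04, 2.0],[-3.91, 5.92]]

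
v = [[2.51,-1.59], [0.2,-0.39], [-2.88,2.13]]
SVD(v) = [[-0.64,0.52],[-0.08,-0.78],[0.77,0.35]] @ diag([4.66714225612443, 0.26340683570812046]) @ [[-0.82, 0.57], [0.57, 0.82]]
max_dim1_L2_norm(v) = 3.58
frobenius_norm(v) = 4.67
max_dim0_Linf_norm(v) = 2.88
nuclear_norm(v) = 4.93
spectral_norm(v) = 4.67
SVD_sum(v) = [[2.43, -1.70], [0.32, -0.22], [-2.93, 2.05]] + [[0.08,0.11], [-0.12,-0.17], [0.05,0.08]]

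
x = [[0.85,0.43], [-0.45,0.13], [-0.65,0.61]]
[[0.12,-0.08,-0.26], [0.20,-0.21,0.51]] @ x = [[0.31,-0.12], [-0.07,0.37]]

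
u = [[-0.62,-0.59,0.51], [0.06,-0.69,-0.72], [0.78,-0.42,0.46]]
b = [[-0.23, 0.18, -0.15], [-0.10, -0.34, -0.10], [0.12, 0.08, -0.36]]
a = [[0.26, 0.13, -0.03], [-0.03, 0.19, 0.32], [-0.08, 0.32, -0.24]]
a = u @ b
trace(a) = 0.21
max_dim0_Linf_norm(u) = 0.78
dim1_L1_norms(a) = [0.42, 0.54, 0.64]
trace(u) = -0.85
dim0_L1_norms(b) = [0.45, 0.6, 0.61]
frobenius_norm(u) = 1.73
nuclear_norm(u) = 2.99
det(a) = -0.04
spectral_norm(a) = 0.42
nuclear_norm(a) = 1.07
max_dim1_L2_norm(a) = 0.41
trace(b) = -0.93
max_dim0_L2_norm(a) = 0.4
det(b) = -0.04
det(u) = 0.99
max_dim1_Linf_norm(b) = 0.36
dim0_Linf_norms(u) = [0.78, 0.69, 0.72]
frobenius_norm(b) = 0.63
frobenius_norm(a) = 0.63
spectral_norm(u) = 1.00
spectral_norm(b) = 0.42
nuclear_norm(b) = 1.07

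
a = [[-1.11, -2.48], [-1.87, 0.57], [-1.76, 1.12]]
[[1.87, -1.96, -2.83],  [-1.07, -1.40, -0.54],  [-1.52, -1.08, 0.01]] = a @ [[0.30, 0.87, 0.56], [-0.89, 0.40, 0.89]]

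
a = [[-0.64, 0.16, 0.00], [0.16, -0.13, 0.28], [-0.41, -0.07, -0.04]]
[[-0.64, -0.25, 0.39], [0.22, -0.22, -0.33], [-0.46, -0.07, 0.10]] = a @[[1.05, 0.32, -0.36], [0.20, -0.27, 0.99], [0.29, -1.09, -0.51]]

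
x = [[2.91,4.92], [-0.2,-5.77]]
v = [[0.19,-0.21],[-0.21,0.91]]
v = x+[[-2.72, -5.13], [-0.01, 6.68]]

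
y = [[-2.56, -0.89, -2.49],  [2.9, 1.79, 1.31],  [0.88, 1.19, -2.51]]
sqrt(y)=[[(-0.54+1.84j), (-0.67+0.61j), (0.14+0.81j)], [1.22-1.57j, 1.52-0.61j, (-0.31-0.32j)], [0.29-0.44j, 0.37-0.58j, -0.08+1.62j]]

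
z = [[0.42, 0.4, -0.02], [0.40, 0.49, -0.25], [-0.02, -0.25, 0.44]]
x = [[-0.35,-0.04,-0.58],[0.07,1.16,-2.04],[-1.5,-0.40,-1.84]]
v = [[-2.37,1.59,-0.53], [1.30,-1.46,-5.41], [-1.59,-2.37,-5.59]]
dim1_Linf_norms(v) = [2.37, 5.41, 5.59]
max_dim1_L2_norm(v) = 6.28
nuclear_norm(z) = 1.36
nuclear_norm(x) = 4.64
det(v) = 39.14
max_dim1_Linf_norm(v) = 5.59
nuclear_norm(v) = 12.98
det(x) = -0.09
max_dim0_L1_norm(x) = 4.46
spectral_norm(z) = 0.94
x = v @ z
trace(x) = -1.03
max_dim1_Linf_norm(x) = 2.04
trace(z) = 1.35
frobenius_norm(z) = 1.03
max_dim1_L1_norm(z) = 1.14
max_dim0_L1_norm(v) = 11.53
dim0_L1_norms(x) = [1.92, 1.6, 4.46]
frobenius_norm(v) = 8.99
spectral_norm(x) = 3.04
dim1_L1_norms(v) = [4.49, 8.17, 9.55]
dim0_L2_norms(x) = [1.54, 1.23, 2.81]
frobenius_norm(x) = 3.43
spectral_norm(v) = 8.25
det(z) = -0.00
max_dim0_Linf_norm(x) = 2.04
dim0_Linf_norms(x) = [1.5, 1.16, 2.04]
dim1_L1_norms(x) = [0.97, 3.27, 3.74]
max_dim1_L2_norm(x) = 2.41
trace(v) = -9.42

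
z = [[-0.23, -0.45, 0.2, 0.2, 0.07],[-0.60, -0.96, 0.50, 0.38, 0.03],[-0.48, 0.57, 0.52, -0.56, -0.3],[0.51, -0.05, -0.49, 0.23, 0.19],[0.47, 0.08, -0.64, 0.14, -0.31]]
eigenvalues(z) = [1.12, -1.45, -0.43, -0.0, 0.0]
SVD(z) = [[-0.3, -0.24, 0.02, 0.08, -0.92],  [-0.71, -0.44, 0.31, -0.3, 0.33],  [-0.22, 0.77, 0.27, -0.51, -0.17],  [0.37, -0.35, -0.30, -0.80, -0.11],  [0.46, -0.20, 0.86, -0.01, -0.08]] @ diag([1.5979032291600175, 1.3643081496858198, 0.4196823462125658, 0.005859121976478575, 0.0009705194609207833]) @ [[0.63,  0.45,  -0.63,  -0.04,  -0.03], [-0.23,  0.71,  0.31,  -0.55,  -0.19], [-0.17,  -0.17,  -0.24,  0.05,  -0.94], [-0.69,  0.33,  -0.48,  0.37,  0.21], [-0.21,  -0.39,  -0.46,  -0.74,  0.19]]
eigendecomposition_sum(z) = [[0.01, -0.01, -0.01, 0.01, 0.0], [-0.07, 0.04, 0.08, -0.05, -0.03], [-0.62, 0.32, 0.66, -0.45, -0.22], [0.42, -0.21, -0.44, 0.30, 0.15], [0.32, -0.16, -0.34, 0.23, 0.11]] + [[-0.24, -0.45, 0.20, 0.20, 0.05],[-0.52, -0.98, 0.44, 0.42, 0.10],[0.15, 0.27, -0.12, -0.12, -0.03],[0.08, 0.14, -0.06, -0.06, -0.02],[0.21, 0.39, -0.18, -0.17, -0.04]] + [[0.0, 0.01, 0.01, -0.00, 0.02], [-0.01, -0.02, -0.02, 0.01, -0.05], [-0.01, -0.02, -0.02, 0.01, -0.05], [0.01, 0.02, 0.02, -0.01, 0.06], [-0.06, -0.15, -0.13, 0.08, -0.38]] + [[-0.0, 0.0, 0.00, 0.0, -0.00], [0.0, -0.00, -0.0, -0.00, 0.0], [0.00, -0.0, -0.0, -0.00, 0.00], [0.0, -0.0, -0.0, -0.0, 0.00], [-0.00, 0.00, 0.00, 0.0, -0.00]] + [[0.0, -0.00, 0.00, 0.00, 0.00], [0.00, -0.0, 0.00, 0.0, 0.0], [0.0, -0.00, 0.00, 0.0, 0.0], [0.0, -0.00, 0.0, 0.00, 0.00], [-0.00, 0.0, -0.0, -0.00, -0.0]]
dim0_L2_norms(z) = [1.06, 1.21, 1.1, 0.76, 0.48]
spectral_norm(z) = 1.60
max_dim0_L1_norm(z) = 2.35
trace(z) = -0.75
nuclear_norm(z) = 3.39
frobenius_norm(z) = 2.14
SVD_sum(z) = [[-0.3, -0.22, 0.30, 0.02, 0.02], [-0.72, -0.51, 0.72, 0.04, 0.04], [-0.22, -0.15, 0.22, 0.01, 0.01], [0.37, 0.27, -0.37, -0.02, -0.02], [0.47, 0.33, -0.47, -0.03, -0.02]] + [[0.08, -0.23, -0.10, 0.18, 0.06], [0.14, -0.43, -0.19, 0.33, 0.12], [-0.24, 0.74, 0.33, -0.58, -0.2], [0.11, -0.34, -0.15, 0.26, 0.09], [0.06, -0.19, -0.08, 0.15, 0.05]] + [[-0.0, -0.0, -0.00, 0.00, -0.01], [-0.02, -0.02, -0.03, 0.01, -0.12], [-0.02, -0.02, -0.03, 0.01, -0.11], [0.02, 0.02, 0.03, -0.01, 0.12], [-0.06, -0.06, -0.09, 0.02, -0.34]] + [[-0.0, 0.00, -0.00, 0.0, 0.00], [0.00, -0.0, 0.00, -0.0, -0.00], [0.00, -0.0, 0.0, -0.0, -0.0], [0.0, -0.00, 0.0, -0.0, -0.00], [0.00, -0.0, 0.00, -0.0, -0.0]] + [[0.0,0.0,0.00,0.0,-0.0], [-0.0,-0.0,-0.00,-0.0,0.00], [0.00,0.00,0.00,0.0,-0.0], [0.0,0.00,0.00,0.0,-0.0], [0.0,0.00,0.00,0.0,-0.0]]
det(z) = -0.00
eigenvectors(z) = [[0.01, -0.38, 0.05, 0.19, 0.41], [-0.09, -0.82, -0.12, -0.51, 0.28], [-0.76, 0.23, -0.13, -0.13, 0.58], [0.51, 0.12, 0.14, -0.83, 0.60], [0.39, 0.33, -0.97, 0.04, -0.24]]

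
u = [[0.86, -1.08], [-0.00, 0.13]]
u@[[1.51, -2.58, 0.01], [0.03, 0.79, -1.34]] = [[1.27, -3.07, 1.46], [0.0, 0.1, -0.17]]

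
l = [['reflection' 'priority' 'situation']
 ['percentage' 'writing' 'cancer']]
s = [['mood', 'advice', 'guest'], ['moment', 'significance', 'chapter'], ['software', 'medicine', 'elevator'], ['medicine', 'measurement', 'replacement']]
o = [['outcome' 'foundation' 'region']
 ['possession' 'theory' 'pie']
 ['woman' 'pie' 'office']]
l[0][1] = 'priority'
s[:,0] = ['mood', 'moment', 'software', 'medicine']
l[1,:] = ['percentage', 'writing', 'cancer']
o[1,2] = 'pie'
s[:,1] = ['advice', 'significance', 'medicine', 'measurement']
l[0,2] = 'situation'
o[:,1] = ['foundation', 'theory', 'pie']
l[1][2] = 'cancer'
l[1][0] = 'percentage'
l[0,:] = ['reflection', 'priority', 'situation']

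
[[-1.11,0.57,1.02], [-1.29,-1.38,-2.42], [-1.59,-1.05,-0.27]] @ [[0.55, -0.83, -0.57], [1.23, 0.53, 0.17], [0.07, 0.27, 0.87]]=[[0.16, 1.5, 1.62],[-2.58, -0.31, -1.60],[-2.18, 0.69, 0.49]]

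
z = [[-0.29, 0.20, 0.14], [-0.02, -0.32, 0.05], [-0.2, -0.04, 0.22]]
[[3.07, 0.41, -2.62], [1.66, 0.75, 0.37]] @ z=[[-0.37, 0.59, -0.13],[-0.57, 0.08, 0.35]]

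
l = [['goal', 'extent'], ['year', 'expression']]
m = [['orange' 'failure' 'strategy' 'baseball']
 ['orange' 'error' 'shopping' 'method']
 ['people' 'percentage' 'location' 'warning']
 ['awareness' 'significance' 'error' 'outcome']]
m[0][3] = 'baseball'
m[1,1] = 'error'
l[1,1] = 'expression'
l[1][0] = 'year'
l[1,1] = 'expression'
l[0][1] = 'extent'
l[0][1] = 'extent'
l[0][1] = 'extent'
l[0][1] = 'extent'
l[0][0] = 'goal'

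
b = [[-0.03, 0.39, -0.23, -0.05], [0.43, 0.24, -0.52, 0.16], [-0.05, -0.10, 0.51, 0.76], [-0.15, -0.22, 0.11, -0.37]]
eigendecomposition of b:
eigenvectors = [[(-0.42+0j),-0.63+0.00j,(-0.75+0j),-0.75-0.00j], [(-0.66+0j),(-0.39+0j),(0.46-0.25j),0.46+0.25j], [0.59+0.00j,-0.60+0.00j,(-0.13-0.25j),(-0.13+0.25j)], [0.21+0.00j,(0.3+0j),0.17+0.22j,(0.17-0.22j)]]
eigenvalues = [(0.93+0j), (0.02+0j), (-0.3+0.07j), (-0.3-0.07j)]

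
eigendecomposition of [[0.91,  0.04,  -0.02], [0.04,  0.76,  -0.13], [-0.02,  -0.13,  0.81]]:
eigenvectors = [[0.68, 0.73, -0.07], [0.50, -0.39, 0.78], [-0.54, 0.56, 0.63]]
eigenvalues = [0.96, 0.87, 0.65]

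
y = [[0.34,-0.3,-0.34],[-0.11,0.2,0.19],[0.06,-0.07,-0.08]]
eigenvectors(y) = [[-0.92,0.74,0.27], [0.36,0.68,-0.57], [-0.17,-0.02,0.78]]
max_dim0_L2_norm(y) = 0.4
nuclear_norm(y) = 0.72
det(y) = -0.00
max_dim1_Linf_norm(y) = 0.34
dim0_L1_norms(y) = [0.51, 0.57, 0.61]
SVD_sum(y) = [[0.31,  -0.32,  -0.35], [-0.16,  0.16,  0.18], [0.07,  -0.07,  -0.07]] + [[0.03, 0.02, 0.01], [0.05, 0.04, 0.01], [-0.01, -0.00, -0.0]] + [[0.00, -0.00, 0.0], [-0.00, 0.0, -0.0], [-0.00, 0.00, -0.0]]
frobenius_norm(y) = 0.65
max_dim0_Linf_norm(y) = 0.34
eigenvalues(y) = [0.39, 0.07, -0.01]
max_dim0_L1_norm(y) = 0.61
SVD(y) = [[-0.87, -0.47, -0.12], [0.45, -0.88, 0.18], [-0.19, 0.11, 0.98]] @ diag([0.6473441585550896, 0.07225011645101054, 0.00504589510576042]) @ [[-0.55, 0.56, 0.61],[-0.8, -0.57, -0.20],[-0.24, 0.60, -0.76]]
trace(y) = 0.46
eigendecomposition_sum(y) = [[0.32, -0.36, -0.38], [-0.12, 0.14, 0.15], [0.06, -0.07, -0.07]] + [[0.02, 0.06, 0.04], [0.02, 0.06, 0.04], [-0.00, -0.00, -0.00]] + [[0.00, -0.0, -0.0], [-0.0, 0.00, 0.01], [0.00, -0.0, -0.01]]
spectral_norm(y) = 0.65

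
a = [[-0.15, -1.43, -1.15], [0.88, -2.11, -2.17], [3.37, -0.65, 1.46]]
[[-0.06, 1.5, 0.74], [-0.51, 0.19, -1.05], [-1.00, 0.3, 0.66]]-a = [[0.09, 2.93, 1.89],[-1.39, 2.30, 1.12],[-4.37, 0.95, -0.80]]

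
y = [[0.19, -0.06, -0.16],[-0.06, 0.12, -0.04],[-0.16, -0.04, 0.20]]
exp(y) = [[1.23, -0.07, -0.19], [-0.07, 1.13, -0.04], [-0.19, -0.04, 1.24]]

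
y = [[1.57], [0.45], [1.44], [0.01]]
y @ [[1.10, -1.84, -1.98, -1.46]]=[[1.73, -2.89, -3.11, -2.29], [0.5, -0.83, -0.89, -0.66], [1.58, -2.65, -2.85, -2.10], [0.01, -0.02, -0.02, -0.01]]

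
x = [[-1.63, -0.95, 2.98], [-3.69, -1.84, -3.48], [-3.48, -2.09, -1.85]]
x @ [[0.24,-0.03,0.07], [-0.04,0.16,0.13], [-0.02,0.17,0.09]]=[[-0.41, 0.40, 0.03], [-0.74, -0.78, -0.81], [-0.71, -0.54, -0.68]]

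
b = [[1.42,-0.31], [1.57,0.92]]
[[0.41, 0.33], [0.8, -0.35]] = b @ [[0.35, 0.11], [0.27, -0.57]]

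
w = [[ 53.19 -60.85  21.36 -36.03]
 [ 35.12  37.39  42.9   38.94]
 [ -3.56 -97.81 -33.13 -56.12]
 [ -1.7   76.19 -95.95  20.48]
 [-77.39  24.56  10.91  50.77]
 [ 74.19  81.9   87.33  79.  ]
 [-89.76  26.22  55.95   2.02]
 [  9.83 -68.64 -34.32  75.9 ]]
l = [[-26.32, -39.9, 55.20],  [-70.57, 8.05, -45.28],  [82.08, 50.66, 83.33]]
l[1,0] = -70.57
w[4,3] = 50.77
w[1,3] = 38.94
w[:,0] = [53.19, 35.12, -3.56, -1.7, -77.39, 74.19, -89.76, 9.83]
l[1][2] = -45.28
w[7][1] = -68.64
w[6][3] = 2.02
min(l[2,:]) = 50.66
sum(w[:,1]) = 18.96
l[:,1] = [-39.9, 8.05, 50.66]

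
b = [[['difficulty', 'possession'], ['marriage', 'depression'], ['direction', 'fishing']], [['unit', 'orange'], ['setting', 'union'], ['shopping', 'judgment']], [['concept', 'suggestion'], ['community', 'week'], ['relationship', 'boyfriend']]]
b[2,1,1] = 'week'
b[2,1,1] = 'week'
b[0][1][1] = 'depression'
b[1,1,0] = 'setting'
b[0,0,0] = 'difficulty'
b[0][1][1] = 'depression'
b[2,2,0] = 'relationship'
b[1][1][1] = 'union'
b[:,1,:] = [['marriage', 'depression'], ['setting', 'union'], ['community', 'week']]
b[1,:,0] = ['unit', 'setting', 'shopping']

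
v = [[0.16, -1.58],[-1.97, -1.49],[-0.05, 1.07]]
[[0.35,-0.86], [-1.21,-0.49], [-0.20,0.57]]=v @ [[0.73, -0.15],[-0.15, 0.53]]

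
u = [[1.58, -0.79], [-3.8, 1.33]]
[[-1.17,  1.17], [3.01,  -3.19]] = u@ [[-0.91, 1.07], [-0.34, 0.66]]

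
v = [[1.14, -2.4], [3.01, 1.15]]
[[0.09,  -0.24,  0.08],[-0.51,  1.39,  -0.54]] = v @[[-0.13, 0.36, -0.14], [-0.10, 0.27, -0.10]]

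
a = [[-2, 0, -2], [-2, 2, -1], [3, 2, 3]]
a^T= [[-2, -2, 3], [0, 2, 2], [-2, -1, 3]]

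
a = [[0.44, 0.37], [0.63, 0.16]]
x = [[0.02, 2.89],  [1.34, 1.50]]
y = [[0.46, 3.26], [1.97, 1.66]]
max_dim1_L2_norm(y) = 3.29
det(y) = -5.66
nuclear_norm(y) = 5.37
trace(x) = 1.52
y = a + x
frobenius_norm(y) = 4.18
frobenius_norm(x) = 3.52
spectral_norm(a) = 0.85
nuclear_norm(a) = 1.04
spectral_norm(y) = 3.92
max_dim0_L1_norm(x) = 4.39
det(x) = -3.84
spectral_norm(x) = 3.33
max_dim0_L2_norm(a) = 0.77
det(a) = -0.16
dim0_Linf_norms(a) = [0.63, 0.37]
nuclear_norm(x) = 4.48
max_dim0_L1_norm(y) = 4.92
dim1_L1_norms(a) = [0.81, 0.79]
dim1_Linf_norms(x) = [2.89, 1.5]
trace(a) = 0.60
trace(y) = 2.12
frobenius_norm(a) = 0.87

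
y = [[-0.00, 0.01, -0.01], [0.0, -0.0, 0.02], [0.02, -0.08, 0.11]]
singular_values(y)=[0.14, 0.01, 0.0]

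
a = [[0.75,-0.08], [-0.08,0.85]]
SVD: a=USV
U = [[-0.48, 0.87], [0.87, 0.48]]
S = [0.89, 0.71]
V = [[-0.48, 0.87], [0.87, 0.48]]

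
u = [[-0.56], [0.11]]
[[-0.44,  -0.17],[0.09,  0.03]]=u @ [[0.79, 0.31]]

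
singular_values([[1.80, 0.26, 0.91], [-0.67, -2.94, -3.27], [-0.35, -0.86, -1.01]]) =[4.81, 1.64, 0.0]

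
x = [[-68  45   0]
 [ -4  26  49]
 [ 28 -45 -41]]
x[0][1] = 45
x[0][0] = -68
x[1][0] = -4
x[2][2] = -41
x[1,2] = 49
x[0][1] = 45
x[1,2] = 49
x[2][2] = -41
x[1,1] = 26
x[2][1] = -45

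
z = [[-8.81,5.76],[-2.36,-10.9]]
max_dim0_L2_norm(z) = 12.33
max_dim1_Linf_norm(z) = 10.9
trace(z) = -19.71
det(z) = 109.62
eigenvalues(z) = [(-9.86+3.54j), (-9.86-3.54j)]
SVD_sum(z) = [[-2.54, 7.80], [2.98, -9.16]] + [[-6.27, -2.04],[-5.34, -1.74]]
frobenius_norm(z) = 15.34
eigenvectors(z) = [[(0.84+0j), (0.84-0j)], [(-0.15+0.52j), -0.15-0.52j]]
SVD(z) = [[-0.65,0.76], [0.76,0.65]] @ diag([12.654048229994933, 8.663045849639843]) @ [[0.31, -0.95],[-0.95, -0.31]]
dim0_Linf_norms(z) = [8.81, 10.9]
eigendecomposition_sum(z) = [[-4.40+3.22j, 2.88+8.03j], [-1.18-3.29j, -5.45+0.31j]] + [[-4.41-3.22j, 2.88-8.03j], [-1.18+3.29j, -5.45-0.31j]]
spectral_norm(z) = 12.65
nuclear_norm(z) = 21.32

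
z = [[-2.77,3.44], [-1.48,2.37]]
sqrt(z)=[[(-0.55+1.85j),1.42-1.67j], [(-0.61+0.72j),1.57-0.65j]]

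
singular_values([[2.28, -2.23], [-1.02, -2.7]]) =[3.61, 2.33]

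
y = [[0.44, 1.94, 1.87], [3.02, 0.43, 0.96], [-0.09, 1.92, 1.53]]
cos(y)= [[0.05, -0.35, -0.43], [0.58, -0.35, -1.15], [-1.15, -0.02, 0.82]]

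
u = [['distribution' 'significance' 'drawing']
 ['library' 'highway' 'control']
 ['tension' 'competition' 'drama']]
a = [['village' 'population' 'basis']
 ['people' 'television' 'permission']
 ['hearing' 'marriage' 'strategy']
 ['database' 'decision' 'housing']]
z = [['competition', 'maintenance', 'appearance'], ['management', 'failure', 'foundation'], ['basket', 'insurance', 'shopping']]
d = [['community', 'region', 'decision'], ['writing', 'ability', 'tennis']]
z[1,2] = 'foundation'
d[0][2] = 'decision'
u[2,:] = ['tension', 'competition', 'drama']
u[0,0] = 'distribution'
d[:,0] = ['community', 'writing']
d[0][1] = 'region'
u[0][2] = 'drawing'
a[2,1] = 'marriage'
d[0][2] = 'decision'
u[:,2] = ['drawing', 'control', 'drama']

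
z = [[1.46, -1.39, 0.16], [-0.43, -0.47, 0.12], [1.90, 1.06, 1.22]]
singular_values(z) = [2.67, 1.85, 0.4]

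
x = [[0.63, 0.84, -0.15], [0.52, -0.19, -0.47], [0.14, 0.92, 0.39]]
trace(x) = 0.83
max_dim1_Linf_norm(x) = 0.92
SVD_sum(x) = [[0.40,  0.91,  0.12], [-0.01,  -0.02,  -0.00], [0.37,  0.85,  0.11]] + [[0.25, -0.08, -0.25],[0.51, -0.16, -0.49],[-0.26, 0.08, 0.25]] + [[-0.02, 0.01, -0.02], [0.02, -0.01, 0.03], [0.02, -0.01, 0.03]]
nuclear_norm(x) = 2.32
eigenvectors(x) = [[0.60+0.00j, (-0.64-0.18j), (-0.64+0.18j)], [(-0.51+0j), (-0.02-0.12j), (-0.02+0.12j)], [(0.62+0j), (-0.73+0j), -0.73-0.00j]]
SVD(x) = [[-0.73, -0.41, -0.55], [0.02, -0.82, 0.58], [-0.69, 0.41, 0.6]] @ diag([1.3697332760896865, 0.889085148569216, 0.06211562578184593]) @ [[-0.4, -0.91, -0.12], [-0.7, 0.22, 0.68], [0.59, -0.36, 0.72]]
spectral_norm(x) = 1.37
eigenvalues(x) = [(-0.24+0j), (0.53+0.19j), (0.53-0.19j)]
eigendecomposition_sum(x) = [[(-0.17+0j),  (0.25-0j),  (0.15-0j)], [0.15-0.00j,  (-0.21+0j),  (-0.12+0j)], [-0.18+0.00j,  (0.26-0j),  0.15-0.00j]] + [[(0.4-0.9j),0.30+0.06j,-0.15+0.94j], [(0.19+0j),0.01+0.06j,(-0.17+0.04j)], [0.16-1.08j,(0.33-0.02j),0.12+1.04j]] + [[0.40+0.90j, 0.30-0.06j, -0.15-0.94j], [(0.19-0j), 0.01-0.06j, -0.17-0.04j], [(0.16+1.08j), 0.33+0.02j, (0.12-1.04j)]]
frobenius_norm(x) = 1.63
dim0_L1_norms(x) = [1.29, 1.95, 1.01]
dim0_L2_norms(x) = [0.83, 1.26, 0.63]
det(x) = -0.08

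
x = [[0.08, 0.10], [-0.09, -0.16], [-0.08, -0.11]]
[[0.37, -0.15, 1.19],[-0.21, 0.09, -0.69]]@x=[[-0.05, -0.07], [0.03, 0.04]]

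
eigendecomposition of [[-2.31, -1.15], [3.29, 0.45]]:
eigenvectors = [[(0.36-0.36j), 0.36+0.36j], [(-0.86+0j), (-0.86-0j)]]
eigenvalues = [(-0.93+1.37j), (-0.93-1.37j)]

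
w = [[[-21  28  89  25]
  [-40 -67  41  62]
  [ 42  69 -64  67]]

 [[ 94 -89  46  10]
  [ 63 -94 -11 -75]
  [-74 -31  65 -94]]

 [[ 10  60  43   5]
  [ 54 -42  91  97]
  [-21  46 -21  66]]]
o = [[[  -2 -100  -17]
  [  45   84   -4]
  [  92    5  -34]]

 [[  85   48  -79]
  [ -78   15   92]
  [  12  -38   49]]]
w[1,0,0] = 94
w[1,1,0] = 63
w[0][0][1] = 28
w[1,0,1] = -89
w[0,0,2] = 89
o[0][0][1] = -100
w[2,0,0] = 10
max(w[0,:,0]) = 42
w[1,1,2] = -11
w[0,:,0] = [-21, -40, 42]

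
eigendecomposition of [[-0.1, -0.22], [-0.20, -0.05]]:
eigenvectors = [[-0.76, 0.68], [-0.65, -0.73]]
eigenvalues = [-0.29, 0.14]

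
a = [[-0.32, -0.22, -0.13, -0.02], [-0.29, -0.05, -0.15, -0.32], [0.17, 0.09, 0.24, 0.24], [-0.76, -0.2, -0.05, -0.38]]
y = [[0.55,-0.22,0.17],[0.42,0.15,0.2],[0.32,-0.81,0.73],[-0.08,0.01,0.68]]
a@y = [[-0.31, 0.14, -0.21], [-0.20, 0.17, -0.39], [0.19, -0.22, 0.39], [-0.49, 0.17, -0.46]]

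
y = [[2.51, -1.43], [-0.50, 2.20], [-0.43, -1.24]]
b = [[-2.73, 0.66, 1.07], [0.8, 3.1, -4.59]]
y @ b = [[-8.0, -2.78, 9.25], [3.13, 6.49, -10.63], [0.18, -4.13, 5.23]]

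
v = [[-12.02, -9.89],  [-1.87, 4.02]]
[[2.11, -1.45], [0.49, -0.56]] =v @ [[-0.2, 0.17], [0.03, -0.06]]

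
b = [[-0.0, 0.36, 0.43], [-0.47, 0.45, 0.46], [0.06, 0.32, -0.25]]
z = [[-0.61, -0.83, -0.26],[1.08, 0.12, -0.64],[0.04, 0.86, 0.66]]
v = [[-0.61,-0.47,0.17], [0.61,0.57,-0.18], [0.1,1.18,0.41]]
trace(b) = 0.20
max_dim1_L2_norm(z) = 1.26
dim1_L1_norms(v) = [1.25, 1.36, 1.69]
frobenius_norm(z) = 1.97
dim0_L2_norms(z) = [1.24, 1.2, 0.96]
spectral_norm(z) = 1.48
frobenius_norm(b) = 1.06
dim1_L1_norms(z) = [1.7, 1.84, 1.56]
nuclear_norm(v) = 2.33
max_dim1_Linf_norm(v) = 1.18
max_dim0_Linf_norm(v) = 1.18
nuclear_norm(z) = 2.79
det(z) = -0.01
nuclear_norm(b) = 1.63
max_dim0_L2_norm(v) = 1.39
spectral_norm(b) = 0.93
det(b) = -0.11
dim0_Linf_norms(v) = [0.61, 1.18, 0.41]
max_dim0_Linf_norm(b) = 0.47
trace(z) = 0.17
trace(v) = 0.37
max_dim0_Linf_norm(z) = 1.08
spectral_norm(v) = 1.52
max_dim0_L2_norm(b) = 0.68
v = z + b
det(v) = -0.03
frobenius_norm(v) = 1.71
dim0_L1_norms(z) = [1.73, 1.81, 1.56]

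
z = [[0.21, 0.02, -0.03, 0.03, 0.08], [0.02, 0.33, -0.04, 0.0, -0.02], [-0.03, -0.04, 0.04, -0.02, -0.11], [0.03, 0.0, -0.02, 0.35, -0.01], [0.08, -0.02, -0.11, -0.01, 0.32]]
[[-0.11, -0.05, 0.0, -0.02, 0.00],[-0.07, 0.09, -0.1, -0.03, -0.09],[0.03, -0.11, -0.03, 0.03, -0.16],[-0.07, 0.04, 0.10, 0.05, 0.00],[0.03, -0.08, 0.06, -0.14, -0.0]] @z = [[-0.02, -0.02, 0.01, -0.01, -0.01], [-0.02, 0.03, 0.0, -0.01, -0.02], [-0.01, -0.03, 0.02, 0.01, -0.04], [-0.02, 0.01, 0.00, 0.01, -0.02], [-0.0, -0.03, 0.01, -0.05, -0.0]]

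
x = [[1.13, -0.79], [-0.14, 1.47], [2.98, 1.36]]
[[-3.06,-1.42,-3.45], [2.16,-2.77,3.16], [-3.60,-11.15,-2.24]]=x @ [[-1.8, -2.76, -1.66], [1.3, -2.15, 1.99]]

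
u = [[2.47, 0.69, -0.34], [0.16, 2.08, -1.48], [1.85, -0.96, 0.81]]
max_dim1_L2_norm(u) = 2.59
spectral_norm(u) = 3.09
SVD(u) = [[-0.79, -0.29, -0.54], [-0.02, -0.87, 0.49], [-0.61, 0.4, 0.68]] @ diag([3.0944972659607157, 2.9426642258818587, 0.0037315783238644836]) @ [[-1.00, -0.0, -0.06], [-0.04, -0.81, 0.58], [-0.05, 0.58, 0.81]]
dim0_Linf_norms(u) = [2.47, 2.08, 1.48]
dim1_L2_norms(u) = [2.59, 2.56, 2.24]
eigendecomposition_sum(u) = [[-0j,-0.00+0.00j,-0.00-0.00j], [(-0+0j),0.00+0.00j,0.00+0.00j], [-0.00+0.00j,0.00+0.00j,0.00+0.00j]] + [[1.23+0.60j, (0.35-0.95j), -0.17+0.72j], [(0.08+1.43j), (1.04-0.17j), (-0.74+0.21j)], [(0.93-0.56j), (-0.48-0.63j), (0.4+0.42j)]] + [[1.23-0.60j,(0.35+0.95j),-0.17-0.72j], [(0.08-1.43j),(1.04+0.17j),(-0.74-0.21j)], [0.93+0.56j,(-0.48+0.63j),(0.4-0.42j)]]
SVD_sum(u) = [[2.44, 0.0, 0.16], [0.07, 0.0, 0.00], [1.89, 0.0, 0.12]] + [[0.03, 0.69, -0.49],  [0.09, 2.08, -1.49],  [-0.04, -0.96, 0.69]] + [[0.00, -0.0, -0.00], [-0.00, 0.0, 0.00], [-0.00, 0.00, 0.0]]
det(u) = 0.03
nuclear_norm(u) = 6.04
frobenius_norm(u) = 4.27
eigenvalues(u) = [0j, (2.68+0.85j), (2.68-0.85j)]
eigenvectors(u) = [[0.05+0.00j, 0.30-0.53j, 0.30+0.53j], [(-0.58+0j), 0.63+0.00j, (0.63-0j)], [-0.81+0.00j, (-0.22-0.42j), (-0.22+0.42j)]]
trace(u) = 5.36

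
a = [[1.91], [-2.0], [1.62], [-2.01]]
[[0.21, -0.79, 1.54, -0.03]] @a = [[4.54]]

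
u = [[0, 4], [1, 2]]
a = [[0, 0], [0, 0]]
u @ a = [[0, 0], [0, 0]]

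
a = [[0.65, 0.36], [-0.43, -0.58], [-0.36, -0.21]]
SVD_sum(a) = [[0.57, 0.46],[-0.54, -0.44],[-0.32, -0.26]] + [[0.08, -0.1],[0.11, -0.14],[-0.04, 0.05]]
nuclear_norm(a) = 1.32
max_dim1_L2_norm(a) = 0.74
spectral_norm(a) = 1.09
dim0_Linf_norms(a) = [0.65, 0.58]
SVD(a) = [[-0.67, -0.58], [0.64, -0.77], [0.38, 0.28]] @ diag([1.0926784833415717, 0.23055093155822057]) @ [[-0.77, -0.63], [-0.63, 0.77]]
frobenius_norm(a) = 1.12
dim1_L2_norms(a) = [0.74, 0.72, 0.42]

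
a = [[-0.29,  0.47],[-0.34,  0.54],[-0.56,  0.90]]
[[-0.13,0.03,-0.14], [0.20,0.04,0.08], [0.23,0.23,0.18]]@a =[[0.11, -0.17], [-0.12, 0.19], [-0.25, 0.39]]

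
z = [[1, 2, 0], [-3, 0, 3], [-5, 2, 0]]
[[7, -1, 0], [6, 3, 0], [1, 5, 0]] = z@[[1, -1, 0], [3, 0, 0], [3, 0, 0]]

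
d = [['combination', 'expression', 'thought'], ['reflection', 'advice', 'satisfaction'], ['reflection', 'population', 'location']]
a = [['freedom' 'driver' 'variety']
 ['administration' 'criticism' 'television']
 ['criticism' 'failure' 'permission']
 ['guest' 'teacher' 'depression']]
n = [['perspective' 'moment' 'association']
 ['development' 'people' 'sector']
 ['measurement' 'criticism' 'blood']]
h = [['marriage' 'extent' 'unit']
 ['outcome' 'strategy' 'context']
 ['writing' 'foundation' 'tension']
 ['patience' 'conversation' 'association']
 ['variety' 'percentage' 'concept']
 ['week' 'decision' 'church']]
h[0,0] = 'marriage'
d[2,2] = 'location'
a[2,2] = 'permission'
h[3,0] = 'patience'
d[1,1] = 'advice'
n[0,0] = 'perspective'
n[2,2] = 'blood'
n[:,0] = ['perspective', 'development', 'measurement']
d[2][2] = 'location'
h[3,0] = 'patience'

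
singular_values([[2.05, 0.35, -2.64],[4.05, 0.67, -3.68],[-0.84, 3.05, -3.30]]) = [6.93, 3.79, 0.38]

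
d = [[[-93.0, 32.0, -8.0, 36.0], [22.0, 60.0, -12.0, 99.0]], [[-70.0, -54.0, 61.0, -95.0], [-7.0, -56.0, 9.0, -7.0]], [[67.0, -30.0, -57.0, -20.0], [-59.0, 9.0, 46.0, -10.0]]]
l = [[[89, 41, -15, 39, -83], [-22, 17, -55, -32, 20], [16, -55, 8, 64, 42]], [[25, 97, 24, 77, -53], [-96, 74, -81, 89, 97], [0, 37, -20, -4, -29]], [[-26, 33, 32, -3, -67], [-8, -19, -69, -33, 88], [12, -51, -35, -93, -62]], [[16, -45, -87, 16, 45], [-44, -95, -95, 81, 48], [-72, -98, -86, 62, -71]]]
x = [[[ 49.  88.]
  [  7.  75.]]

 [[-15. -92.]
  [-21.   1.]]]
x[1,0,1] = -92.0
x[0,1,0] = 7.0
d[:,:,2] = [[-8.0, -12.0], [61.0, 9.0], [-57.0, 46.0]]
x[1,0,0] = -15.0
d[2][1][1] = 9.0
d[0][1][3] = 99.0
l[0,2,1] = -55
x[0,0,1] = 88.0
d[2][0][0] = 67.0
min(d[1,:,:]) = -95.0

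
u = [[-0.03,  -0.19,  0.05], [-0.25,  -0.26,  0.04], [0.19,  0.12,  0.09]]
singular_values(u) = [0.45, 0.15, 0.06]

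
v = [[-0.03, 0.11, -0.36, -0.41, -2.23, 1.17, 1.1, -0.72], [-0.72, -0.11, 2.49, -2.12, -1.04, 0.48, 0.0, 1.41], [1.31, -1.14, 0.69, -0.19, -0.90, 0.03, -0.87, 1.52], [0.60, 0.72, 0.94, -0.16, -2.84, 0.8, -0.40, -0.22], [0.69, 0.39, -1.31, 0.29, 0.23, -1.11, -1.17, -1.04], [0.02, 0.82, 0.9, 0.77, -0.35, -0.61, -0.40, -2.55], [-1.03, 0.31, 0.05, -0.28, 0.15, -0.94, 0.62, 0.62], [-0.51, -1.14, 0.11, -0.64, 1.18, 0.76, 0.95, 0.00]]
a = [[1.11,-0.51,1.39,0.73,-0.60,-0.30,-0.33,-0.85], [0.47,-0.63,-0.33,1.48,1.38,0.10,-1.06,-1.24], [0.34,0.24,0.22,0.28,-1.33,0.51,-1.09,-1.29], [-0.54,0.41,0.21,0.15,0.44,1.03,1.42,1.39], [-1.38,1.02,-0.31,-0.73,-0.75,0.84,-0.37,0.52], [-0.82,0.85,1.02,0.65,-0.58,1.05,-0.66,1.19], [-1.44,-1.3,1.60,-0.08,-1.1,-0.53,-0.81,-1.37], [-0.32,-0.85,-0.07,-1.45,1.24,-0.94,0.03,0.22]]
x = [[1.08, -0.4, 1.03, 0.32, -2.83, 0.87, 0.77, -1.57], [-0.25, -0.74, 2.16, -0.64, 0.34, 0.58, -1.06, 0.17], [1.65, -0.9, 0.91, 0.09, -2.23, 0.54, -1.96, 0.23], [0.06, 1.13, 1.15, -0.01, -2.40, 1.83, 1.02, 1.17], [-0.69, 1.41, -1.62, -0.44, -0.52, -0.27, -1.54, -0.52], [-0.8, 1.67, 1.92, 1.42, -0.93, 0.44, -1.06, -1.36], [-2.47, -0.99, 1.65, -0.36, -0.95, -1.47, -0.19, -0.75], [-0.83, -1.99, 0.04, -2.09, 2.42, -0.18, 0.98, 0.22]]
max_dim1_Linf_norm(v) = 2.84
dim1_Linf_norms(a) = [1.39, 1.48, 1.33, 1.42, 1.38, 1.19, 1.6, 1.45]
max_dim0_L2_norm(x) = 5.17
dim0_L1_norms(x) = [7.83, 9.23, 10.48, 5.37, 12.62, 6.18, 8.58, 5.99]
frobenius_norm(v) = 8.01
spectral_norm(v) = 5.01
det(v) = -15.55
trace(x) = 1.19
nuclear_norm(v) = 18.69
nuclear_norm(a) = 16.89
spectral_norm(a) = 4.33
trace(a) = 0.56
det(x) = -298.49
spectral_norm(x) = 6.38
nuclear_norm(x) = 24.45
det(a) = 19.00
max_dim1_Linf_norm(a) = 1.6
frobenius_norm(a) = 7.13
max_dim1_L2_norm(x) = 3.99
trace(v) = 0.63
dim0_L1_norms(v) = [4.91, 4.74, 6.85, 4.86, 8.92, 5.9, 5.51, 8.08]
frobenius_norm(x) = 10.01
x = v + a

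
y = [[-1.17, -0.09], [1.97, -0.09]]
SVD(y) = [[-0.51,0.86], [0.86,0.51]] @ diag([2.291460306306503, 0.12332746904767886]) @ [[1.00, -0.01], [-0.01, -1.00]]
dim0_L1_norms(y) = [3.14, 0.18]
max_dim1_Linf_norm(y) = 1.97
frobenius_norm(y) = 2.29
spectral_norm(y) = 2.29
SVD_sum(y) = [[-1.17, 0.02],[1.97, -0.03]] + [[-0.0, -0.11],[-0.0, -0.06]]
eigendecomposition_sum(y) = [[-1.26, -0.13], [2.82, 0.29]] + [[0.09, 0.04], [-0.85, -0.38]]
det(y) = 0.28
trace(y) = -1.26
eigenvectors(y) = [[-0.41, 0.1], [0.91, -0.99]]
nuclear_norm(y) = 2.41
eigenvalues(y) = [-0.97, -0.29]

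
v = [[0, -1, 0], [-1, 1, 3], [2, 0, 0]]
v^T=[[0, -1, 2], [-1, 1, 0], [0, 3, 0]]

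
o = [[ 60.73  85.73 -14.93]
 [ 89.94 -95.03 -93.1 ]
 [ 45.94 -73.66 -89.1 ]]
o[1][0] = 89.94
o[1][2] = -93.1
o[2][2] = -89.1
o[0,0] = 60.73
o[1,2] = -93.1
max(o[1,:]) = 89.94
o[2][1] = -73.66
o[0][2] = -14.93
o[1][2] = -93.1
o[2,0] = 45.94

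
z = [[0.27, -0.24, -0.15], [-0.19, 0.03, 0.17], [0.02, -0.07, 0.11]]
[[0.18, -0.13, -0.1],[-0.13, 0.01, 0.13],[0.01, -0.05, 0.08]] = z @ [[0.63, -0.02, -0.05], [-0.02, 0.55, -0.07], [-0.05, -0.07, 0.70]]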